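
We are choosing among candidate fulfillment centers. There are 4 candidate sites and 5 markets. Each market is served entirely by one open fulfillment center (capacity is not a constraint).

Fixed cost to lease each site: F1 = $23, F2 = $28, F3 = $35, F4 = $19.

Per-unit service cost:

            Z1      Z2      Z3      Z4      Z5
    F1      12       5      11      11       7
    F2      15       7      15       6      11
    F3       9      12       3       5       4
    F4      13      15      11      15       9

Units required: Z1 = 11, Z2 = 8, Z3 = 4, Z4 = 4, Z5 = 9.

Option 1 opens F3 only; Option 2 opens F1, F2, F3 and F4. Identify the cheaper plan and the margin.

Option 1 is cheaper by 14.

Option 1: {F3}: Z1→F3 9·11=99, Z2→F3 12·8=96, Z3→F3 3·4=12, Z4→F3 5·4=20, Z5→F3 4·9=36. Service 263; fixed 35; total 298.
Option 2: {F1, F2, F3, F4}: Z1→F3 9·11=99, Z2→F1 5·8=40, Z3→F3 3·4=12, Z4→F3 5·4=20, Z5→F3 4·9=36. Service 207; fixed 105; total 312.
Difference: |298 − 312| = 14.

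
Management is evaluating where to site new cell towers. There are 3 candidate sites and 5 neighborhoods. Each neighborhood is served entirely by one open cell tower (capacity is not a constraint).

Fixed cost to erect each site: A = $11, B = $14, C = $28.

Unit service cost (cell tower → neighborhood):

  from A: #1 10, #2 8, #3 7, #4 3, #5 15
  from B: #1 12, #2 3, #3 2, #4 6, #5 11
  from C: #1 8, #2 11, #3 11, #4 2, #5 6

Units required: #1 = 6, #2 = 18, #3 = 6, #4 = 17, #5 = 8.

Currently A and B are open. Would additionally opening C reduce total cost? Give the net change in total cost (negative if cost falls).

Current service cost with {A, B}: 265.
Adding C: each neighborhood re-picks its cheapest; new service cost 196, saving 69.
Extra fixed cost: 28. Net change = 28 − 69 = -41.
(Totals: 290 → 249.)

Yes — net change −41 (cost falls by 41).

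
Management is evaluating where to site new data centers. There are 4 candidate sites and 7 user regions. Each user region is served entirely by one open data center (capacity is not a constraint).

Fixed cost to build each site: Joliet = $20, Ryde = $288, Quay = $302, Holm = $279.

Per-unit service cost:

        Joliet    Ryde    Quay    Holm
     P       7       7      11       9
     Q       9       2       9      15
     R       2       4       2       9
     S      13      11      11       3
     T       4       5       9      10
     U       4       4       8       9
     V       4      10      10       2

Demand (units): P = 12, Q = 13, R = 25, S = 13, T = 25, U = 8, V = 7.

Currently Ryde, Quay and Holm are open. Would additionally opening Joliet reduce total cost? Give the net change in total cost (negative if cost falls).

Current service cost with {Ryde, Quay, Holm}: 370.
Adding Joliet: each user region re-picks its cheapest; new service cost 345, saving 25.
Extra fixed cost: 20. Net change = 20 − 25 = -5.
(Totals: 1239 → 1234.)

Yes — net change −5 (cost falls by 5).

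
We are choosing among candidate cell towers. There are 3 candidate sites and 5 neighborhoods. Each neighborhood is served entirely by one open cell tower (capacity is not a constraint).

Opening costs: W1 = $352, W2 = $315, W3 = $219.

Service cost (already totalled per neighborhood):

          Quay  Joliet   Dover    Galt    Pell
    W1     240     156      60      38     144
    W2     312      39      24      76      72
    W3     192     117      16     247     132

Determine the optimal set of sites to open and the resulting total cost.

For any fixed open set, each neighborhood goes to its cheapest open site; total = fixed + service.
{W2}: Quay→W2 312, Joliet→W2 39, Dover→W2 24, Galt→W2 76, Pell→W2 72. Service 523; fixed 315; total 838.
{W3}: service 704 + fixed 219 = 923
{W2, W3}: service 395 + fixed 534 = 929
{W1, W2, W3}: service 357 + fixed 886 = 1243
No other subset beats 838.

Open W2 only; minimum total cost 838.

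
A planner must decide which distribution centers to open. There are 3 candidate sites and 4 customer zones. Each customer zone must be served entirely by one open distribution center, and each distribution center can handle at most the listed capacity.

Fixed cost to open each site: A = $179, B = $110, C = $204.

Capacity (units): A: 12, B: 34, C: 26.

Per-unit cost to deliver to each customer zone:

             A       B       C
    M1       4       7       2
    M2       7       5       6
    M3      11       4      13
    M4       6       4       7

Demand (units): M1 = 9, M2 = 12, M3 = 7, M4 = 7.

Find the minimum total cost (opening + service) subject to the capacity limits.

Open {A, B}: M1→A 4·9=36, M2→B 5·12=60, M3→B 4·7=28, M4→B 4·7=28.
Loads: A carries 9/12, B carries 26/34. Service 152; fixed 289; total 441.
Next best feasible plan costs 448.

Minimum total cost: 441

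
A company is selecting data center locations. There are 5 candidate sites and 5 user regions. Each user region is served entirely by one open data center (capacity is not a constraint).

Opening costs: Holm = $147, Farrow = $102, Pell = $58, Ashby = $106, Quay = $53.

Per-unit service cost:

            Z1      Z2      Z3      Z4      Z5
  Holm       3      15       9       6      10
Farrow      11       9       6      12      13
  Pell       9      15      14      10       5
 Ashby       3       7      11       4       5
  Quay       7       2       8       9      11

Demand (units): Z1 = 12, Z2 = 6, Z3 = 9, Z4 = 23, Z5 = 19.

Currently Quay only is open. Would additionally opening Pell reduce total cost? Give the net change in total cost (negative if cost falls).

Yes — net change −56 (cost falls by 56).

Current service cost with {Quay}: 584.
Adding Pell: each user region re-picks its cheapest; new service cost 470, saving 114.
Extra fixed cost: 58. Net change = 58 − 114 = -56.
(Totals: 637 → 581.)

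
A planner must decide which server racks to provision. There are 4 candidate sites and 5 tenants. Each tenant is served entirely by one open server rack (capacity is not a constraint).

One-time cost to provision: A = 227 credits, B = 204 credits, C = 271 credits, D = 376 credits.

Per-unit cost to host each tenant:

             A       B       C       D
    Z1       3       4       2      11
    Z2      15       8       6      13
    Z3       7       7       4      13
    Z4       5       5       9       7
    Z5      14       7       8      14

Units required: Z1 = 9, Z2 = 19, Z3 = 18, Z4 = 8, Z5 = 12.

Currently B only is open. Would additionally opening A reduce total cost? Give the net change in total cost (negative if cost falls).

Current service cost with {B}: 438.
Adding A: each tenant re-picks its cheapest; new service cost 429, saving 9.
Extra fixed cost: 227. Net change = 227 − 9 = 218.
(Totals: 642 → 860.)

No — net change +218 (cost rises by 218).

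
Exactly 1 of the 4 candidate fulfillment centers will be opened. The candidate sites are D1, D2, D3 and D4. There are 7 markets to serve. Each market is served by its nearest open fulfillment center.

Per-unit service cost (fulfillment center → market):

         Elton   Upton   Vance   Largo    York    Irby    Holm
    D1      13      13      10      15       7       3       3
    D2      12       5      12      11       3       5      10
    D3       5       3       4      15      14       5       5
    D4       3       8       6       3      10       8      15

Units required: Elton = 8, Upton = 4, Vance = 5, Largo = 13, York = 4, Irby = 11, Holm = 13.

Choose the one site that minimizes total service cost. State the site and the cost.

With exactly 1 open, each market uses its cheapest among the chosen.
{D3}: Elton→D3 5·8=40, Upton→D3 3·4=12, Vance→D3 4·5=20, Largo→D3 15·13=195, York→D3 14·4=56, Irby→D3 5·11=55, Holm→D3 5·13=65. Service cost 443.
{D4}: service cost 448
{D1}: service cost 501
Among all 4 size-1 choices, {D3} is lowest.

Choose D3 only; total service cost 443.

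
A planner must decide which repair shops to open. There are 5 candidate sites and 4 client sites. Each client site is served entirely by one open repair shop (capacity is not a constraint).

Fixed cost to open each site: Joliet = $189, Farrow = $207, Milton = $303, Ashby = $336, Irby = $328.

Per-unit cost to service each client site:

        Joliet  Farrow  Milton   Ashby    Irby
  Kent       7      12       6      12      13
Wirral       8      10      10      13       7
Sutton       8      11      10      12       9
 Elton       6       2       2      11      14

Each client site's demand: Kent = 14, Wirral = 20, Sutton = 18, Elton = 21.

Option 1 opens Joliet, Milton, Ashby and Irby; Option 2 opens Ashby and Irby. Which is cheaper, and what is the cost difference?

Option 1: {Joliet, Milton, Ashby, Irby}: Kent→Milton 6·14=84, Wirral→Irby 7·20=140, Sutton→Joliet 8·18=144, Elton→Milton 2·21=42. Service 410; fixed 1156; total 1566.
Option 2: {Ashby, Irby}: Kent→Ashby 12·14=168, Wirral→Irby 7·20=140, Sutton→Irby 9·18=162, Elton→Ashby 11·21=231. Service 701; fixed 664; total 1365.
Difference: |1566 − 1365| = 201.

Option 2 is cheaper by 201.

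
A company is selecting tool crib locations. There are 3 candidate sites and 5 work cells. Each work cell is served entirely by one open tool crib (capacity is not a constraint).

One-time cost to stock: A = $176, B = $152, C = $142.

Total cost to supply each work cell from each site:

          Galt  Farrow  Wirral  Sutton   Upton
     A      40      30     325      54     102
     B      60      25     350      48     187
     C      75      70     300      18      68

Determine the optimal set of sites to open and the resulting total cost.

For any fixed open set, each work cell goes to its cheapest open site; total = fixed + service.
{C}: Galt→C 75, Farrow→C 70, Wirral→C 300, Sutton→C 18, Upton→C 68. Service 531; fixed 142; total 673.
{A}: service 551 + fixed 176 = 727
{B, C}: Galt→B 60, Farrow→B 25, Wirral→C 300, Sutton→C 18, Upton→C 68. Service 471; fixed 294; total 765.
{A, B, C}: service 451 + fixed 470 = 921
No other subset beats 673.

Open C only; minimum total cost 673.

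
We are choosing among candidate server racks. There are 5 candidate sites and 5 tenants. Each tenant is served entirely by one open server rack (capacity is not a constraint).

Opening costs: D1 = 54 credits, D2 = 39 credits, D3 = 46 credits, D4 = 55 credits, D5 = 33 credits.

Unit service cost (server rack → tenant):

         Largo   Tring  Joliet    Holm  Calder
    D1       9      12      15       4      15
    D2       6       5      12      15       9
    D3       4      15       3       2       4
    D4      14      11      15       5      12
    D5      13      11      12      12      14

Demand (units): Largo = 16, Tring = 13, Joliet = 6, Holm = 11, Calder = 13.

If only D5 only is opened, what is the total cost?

Each tenant is assigned to its cheapest site among the open ones.
{D5}: Largo→D5 13·16=208, Tring→D5 11·13=143, Joliet→D5 12·6=72, Holm→D5 12·11=132, Calder→D5 14·13=182. Service 737; fixed 33; total 770.

Total cost: 770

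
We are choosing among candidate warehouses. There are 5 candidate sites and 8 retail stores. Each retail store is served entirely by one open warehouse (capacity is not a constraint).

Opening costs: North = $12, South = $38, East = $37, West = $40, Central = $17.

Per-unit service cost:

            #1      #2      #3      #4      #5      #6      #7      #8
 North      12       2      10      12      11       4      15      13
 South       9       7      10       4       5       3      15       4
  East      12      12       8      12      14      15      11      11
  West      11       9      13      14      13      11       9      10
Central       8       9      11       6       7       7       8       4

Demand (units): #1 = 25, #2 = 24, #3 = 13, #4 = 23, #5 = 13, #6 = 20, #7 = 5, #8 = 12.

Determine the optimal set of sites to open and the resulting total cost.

Open North, South and Central; minimum total cost 750.

For any fixed open set, each retail store goes to its cheapest open site; total = fixed + service.
{North, South, Central}: #1→Central 8·25=200, #2→North 2·24=48, #3→North 10·13=130, #4→South 4·23=92, #5→South 5·13=65, #6→South 3·20=60, #7→Central 8·5=40, #8→South 4·12=48. Service 683; fixed 67; total 750.
{North, South, East, Central}: service 657 + fixed 104 = 761
{North, South, East}: service 697 + fixed 87 = 784
{North, South, East, West, Central}: #1→Central 8·25=200, #2→North 2·24=48, #3→East 8·13=104, #4→South 4·23=92, #5→South 5·13=65, #6→South 3·20=60, #7→Central 8·5=40, #8→South 4·12=48. Service 657; fixed 144; total 801.
No other subset beats 750.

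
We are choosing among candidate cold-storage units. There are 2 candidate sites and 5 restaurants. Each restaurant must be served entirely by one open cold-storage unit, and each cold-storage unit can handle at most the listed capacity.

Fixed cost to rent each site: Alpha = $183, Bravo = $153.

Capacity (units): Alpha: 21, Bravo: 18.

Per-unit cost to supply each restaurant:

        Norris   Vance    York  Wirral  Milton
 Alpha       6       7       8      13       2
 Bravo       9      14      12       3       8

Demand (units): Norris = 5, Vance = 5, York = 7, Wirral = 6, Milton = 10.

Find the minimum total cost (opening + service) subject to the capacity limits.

Minimum total cost: 523

Open {Alpha, Bravo}: Norris→Alpha 6·5=30, Vance→Alpha 7·5=35, York→Bravo 12·7=84, Wirral→Bravo 3·6=18, Milton→Alpha 2·10=20.
Loads: Alpha carries 20/21, Bravo carries 13/18. Service 187; fixed 336; total 523.
Next best feasible plan costs 538.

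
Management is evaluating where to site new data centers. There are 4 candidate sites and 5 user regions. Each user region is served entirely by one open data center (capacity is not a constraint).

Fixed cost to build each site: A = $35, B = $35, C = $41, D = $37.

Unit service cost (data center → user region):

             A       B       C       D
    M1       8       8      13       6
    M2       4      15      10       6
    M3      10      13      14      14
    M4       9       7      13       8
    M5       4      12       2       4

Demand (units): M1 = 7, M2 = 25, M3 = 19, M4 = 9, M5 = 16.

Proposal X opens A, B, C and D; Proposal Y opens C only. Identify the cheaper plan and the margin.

Proposal X: {A, B, C, D}: M1→D 6·7=42, M2→A 4·25=100, M3→A 10·19=190, M4→B 7·9=63, M5→C 2·16=32. Service 427; fixed 148; total 575.
Proposal Y: {C}: M1→C 13·7=91, M2→C 10·25=250, M3→C 14·19=266, M4→C 13·9=117, M5→C 2·16=32. Service 756; fixed 41; total 797.
Difference: |575 − 797| = 222.

Proposal X is cheaper by 222.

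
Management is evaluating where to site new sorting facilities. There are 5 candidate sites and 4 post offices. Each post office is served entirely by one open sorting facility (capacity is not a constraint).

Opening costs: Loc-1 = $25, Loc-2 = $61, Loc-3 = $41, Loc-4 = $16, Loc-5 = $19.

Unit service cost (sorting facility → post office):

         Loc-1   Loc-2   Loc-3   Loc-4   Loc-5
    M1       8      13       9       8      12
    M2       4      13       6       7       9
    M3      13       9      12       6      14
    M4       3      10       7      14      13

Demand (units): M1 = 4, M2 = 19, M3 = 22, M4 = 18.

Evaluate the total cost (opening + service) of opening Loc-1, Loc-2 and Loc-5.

Total cost: 465

Each post office is assigned to its cheapest site among the open ones.
{Loc-1, Loc-2, Loc-5}: M1→Loc-1 8·4=32, M2→Loc-1 4·19=76, M3→Loc-2 9·22=198, M4→Loc-1 3·18=54. Service 360; fixed 105; total 465.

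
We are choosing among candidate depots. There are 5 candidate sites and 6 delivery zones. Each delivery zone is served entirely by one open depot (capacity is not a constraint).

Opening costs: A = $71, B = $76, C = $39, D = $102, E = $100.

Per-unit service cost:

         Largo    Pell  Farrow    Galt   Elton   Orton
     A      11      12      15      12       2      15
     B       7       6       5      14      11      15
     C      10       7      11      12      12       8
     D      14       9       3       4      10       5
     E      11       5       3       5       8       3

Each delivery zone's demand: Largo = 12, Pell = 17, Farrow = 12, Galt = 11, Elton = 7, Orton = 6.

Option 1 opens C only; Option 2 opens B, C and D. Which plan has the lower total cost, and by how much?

Option 1: {C}: Largo→C 10·12=120, Pell→C 7·17=119, Farrow→C 11·12=132, Galt→C 12·11=132, Elton→C 12·7=84, Orton→C 8·6=48. Service 635; fixed 39; total 674.
Option 2: {B, C, D}: Largo→B 7·12=84, Pell→B 6·17=102, Farrow→D 3·12=36, Galt→D 4·11=44, Elton→D 10·7=70, Orton→D 5·6=30. Service 366; fixed 217; total 583.
Difference: |674 − 583| = 91.

Option 2 is cheaper by 91.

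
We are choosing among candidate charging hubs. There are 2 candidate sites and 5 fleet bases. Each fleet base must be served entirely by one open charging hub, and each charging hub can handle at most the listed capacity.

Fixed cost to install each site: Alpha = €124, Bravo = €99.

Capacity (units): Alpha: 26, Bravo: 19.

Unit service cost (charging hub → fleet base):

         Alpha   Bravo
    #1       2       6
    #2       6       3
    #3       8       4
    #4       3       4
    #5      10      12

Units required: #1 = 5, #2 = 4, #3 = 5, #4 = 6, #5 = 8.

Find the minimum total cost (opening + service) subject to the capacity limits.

Open {Alpha, Bravo}: #1→Alpha 2·5=10, #2→Bravo 3·4=12, #3→Bravo 4·5=20, #4→Alpha 3·6=18, #5→Alpha 10·8=80.
Loads: Alpha carries 19/26, Bravo carries 9/19. Service 140; fixed 223; total 363.
Next best feasible plan costs 369.

Minimum total cost: 363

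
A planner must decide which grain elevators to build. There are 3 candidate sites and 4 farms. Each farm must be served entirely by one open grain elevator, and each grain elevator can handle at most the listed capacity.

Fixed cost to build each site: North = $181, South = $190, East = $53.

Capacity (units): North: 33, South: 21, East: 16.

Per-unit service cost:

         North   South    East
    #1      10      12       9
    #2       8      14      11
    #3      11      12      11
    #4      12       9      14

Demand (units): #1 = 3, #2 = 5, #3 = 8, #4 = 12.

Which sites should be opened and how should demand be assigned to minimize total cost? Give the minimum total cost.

Minimum total cost: 483

Open {North}: #1→North 10·3=30, #2→North 8·5=40, #3→North 11·8=88, #4→North 12·12=144.
Loads: North carries 28/33. Service 302; fixed 181; total 483.
Next best feasible plan costs 521.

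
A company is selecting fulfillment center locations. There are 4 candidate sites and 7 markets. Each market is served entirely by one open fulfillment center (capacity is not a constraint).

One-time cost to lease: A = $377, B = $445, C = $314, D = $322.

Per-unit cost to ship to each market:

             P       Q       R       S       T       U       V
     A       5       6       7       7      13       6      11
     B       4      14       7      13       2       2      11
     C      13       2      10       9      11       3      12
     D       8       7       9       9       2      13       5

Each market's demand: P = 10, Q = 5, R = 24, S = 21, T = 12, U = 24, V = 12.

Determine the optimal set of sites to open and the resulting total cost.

Open B only; minimum total cost 1200.

For any fixed open set, each market goes to its cheapest open site; total = fixed + service.
{B}: P→B 4·10=40, Q→B 14·5=70, R→B 7·24=168, S→B 13·21=273, T→B 2·12=24, U→B 2·24=48, V→B 11·12=132. Service 755; fixed 445; total 1200.
{A}: service 827 + fixed 377 = 1204
{C}: P→C 13·10=130, Q→C 2·5=10, R→C 10·24=240, S→C 9·21=189, T→C 11·12=132, U→C 3·24=72, V→C 12·12=144. Service 917; fixed 314; total 1231.
{A, B, C, D}: service 497 + fixed 1458 = 1955
(All 15 nonempty subsets were checked; B only is lowest.)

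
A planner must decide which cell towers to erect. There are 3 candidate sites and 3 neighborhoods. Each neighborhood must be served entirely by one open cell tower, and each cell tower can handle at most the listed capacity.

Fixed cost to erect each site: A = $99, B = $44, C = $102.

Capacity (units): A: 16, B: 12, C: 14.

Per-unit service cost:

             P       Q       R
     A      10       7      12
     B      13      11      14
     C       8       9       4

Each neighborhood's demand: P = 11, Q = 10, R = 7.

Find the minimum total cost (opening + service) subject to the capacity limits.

Minimum total cost: 486

Open {A, B, C}: P→B 13·11=143, Q→A 7·10=70, R→C 4·7=28.
Loads: A carries 10/16, B carries 11/12, C carries 7/14. Service 241; fixed 245; total 486.
Next best feasible plan costs 493.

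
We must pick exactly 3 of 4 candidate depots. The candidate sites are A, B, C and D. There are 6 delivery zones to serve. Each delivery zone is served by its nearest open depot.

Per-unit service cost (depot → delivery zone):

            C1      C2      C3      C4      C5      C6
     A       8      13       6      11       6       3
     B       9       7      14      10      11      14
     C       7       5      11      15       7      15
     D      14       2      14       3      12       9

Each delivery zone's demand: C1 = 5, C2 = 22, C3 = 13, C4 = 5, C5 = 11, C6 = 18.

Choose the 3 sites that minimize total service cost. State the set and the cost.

With exactly 3 open, each delivery zone uses its cheapest among the chosen.
{A, C, D}: C1→C 7·5=35, C2→D 2·22=44, C3→A 6·13=78, C4→D 3·5=15, C5→A 6·11=66, C6→A 3·18=54. Service cost 292.
{A, B, D}: service cost 297
{A, B, C}: service cost 393
Among all 4 size-3 choices, {A, C, D} is lowest.

Choose A, C and D; total service cost 292.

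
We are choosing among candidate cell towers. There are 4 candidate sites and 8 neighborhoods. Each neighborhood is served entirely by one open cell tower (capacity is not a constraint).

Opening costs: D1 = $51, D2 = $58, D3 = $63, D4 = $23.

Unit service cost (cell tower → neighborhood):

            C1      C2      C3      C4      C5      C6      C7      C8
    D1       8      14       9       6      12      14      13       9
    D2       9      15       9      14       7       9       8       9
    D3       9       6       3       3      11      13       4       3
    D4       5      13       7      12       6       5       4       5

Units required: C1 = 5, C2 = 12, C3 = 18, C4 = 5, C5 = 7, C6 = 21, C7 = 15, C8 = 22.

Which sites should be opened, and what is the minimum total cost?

Open D3 and D4; minimum total cost 525.

For any fixed open set, each neighborhood goes to its cheapest open site; total = fixed + service.
{D3, D4}: C1→D4 5·5=25, C2→D3 6·12=72, C3→D3 3·18=54, C4→D3 3·5=15, C5→D4 6·7=42, C6→D4 5·21=105, C7→D3 4·15=60, C8→D3 3·22=66. Service 439; fixed 86; total 525.
{D1, D3, D4}: service 439 + fixed 137 = 576
{D2, D3, D4}: C1→D4 5·5=25, C2→D3 6·12=72, C3→D3 3·18=54, C4→D3 3·5=15, C5→D4 6·7=42, C6→D4 5·21=105, C7→D3 4·15=60, C8→D3 3·22=66. Service 439; fixed 144; total 583.
{D1, D2, D3, D4}: service 439 + fixed 195 = 634
No other subset beats 525.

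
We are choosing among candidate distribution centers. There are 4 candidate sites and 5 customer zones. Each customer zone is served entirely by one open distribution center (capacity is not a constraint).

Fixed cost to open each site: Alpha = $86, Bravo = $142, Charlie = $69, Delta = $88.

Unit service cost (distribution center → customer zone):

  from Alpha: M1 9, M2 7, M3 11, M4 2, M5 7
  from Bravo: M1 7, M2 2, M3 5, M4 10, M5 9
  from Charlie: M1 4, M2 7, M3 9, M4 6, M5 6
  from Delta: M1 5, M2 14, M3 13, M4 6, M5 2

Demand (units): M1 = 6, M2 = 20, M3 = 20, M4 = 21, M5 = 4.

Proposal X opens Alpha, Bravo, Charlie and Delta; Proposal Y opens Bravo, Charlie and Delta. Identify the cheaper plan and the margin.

Proposal X: {Alpha, Bravo, Charlie, Delta}: M1→Charlie 4·6=24, M2→Bravo 2·20=40, M3→Bravo 5·20=100, M4→Alpha 2·21=42, M5→Delta 2·4=8. Service 214; fixed 385; total 599.
Proposal Y: {Bravo, Charlie, Delta}: M1→Charlie 4·6=24, M2→Bravo 2·20=40, M3→Bravo 5·20=100, M4→Charlie 6·21=126, M5→Delta 2·4=8. Service 298; fixed 299; total 597.
Difference: |599 − 597| = 2.

Proposal Y is cheaper by 2.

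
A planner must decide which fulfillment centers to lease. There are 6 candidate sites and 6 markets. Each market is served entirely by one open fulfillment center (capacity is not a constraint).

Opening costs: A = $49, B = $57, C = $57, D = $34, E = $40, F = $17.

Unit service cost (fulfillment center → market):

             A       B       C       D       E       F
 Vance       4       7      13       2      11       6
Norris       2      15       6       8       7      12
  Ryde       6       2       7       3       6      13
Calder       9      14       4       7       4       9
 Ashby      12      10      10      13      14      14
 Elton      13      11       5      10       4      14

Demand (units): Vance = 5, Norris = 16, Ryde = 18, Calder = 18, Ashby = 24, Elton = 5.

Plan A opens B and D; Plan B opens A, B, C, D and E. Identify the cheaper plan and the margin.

Plan A: {B, D}: Vance→D 2·5=10, Norris→D 8·16=128, Ryde→B 2·18=36, Calder→D 7·18=126, Ashby→B 10·24=240, Elton→D 10·5=50. Service 590; fixed 91; total 681.
Plan B: {A, B, C, D, E}: Vance→D 2·5=10, Norris→A 2·16=32, Ryde→B 2·18=36, Calder→C 4·18=72, Ashby→B 10·24=240, Elton→E 4·5=20. Service 410; fixed 237; total 647.
Difference: |681 − 647| = 34.

Plan B is cheaper by 34.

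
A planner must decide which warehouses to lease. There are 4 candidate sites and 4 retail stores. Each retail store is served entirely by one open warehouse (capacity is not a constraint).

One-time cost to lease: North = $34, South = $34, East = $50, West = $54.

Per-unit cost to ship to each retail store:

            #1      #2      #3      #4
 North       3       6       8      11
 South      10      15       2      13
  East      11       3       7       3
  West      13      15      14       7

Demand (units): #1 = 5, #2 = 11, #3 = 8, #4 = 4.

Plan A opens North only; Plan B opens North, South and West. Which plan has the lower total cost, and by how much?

Plan A is cheaper by 24.

Plan A: {North}: #1→North 3·5=15, #2→North 6·11=66, #3→North 8·8=64, #4→North 11·4=44. Service 189; fixed 34; total 223.
Plan B: {North, South, West}: #1→North 3·5=15, #2→North 6·11=66, #3→South 2·8=16, #4→West 7·4=28. Service 125; fixed 122; total 247.
Difference: |223 − 247| = 24.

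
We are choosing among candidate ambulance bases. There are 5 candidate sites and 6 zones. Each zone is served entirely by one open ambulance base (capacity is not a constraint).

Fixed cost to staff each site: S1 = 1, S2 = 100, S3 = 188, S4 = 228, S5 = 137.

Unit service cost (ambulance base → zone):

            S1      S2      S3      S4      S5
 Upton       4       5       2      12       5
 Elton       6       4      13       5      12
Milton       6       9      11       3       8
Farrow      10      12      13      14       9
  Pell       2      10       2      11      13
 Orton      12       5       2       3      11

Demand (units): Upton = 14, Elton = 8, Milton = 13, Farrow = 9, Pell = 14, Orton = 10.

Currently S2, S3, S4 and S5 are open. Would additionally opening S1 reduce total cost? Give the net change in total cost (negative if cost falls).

Current service cost with {S2, S3, S4, S5}: 228.
Adding S1: each zone re-picks its cheapest; new service cost 228, saving 0.
Extra fixed cost: 1. Net change = 1 − 0 = 1.
(Totals: 881 → 882.)

No — net change +1 (cost rises by 1).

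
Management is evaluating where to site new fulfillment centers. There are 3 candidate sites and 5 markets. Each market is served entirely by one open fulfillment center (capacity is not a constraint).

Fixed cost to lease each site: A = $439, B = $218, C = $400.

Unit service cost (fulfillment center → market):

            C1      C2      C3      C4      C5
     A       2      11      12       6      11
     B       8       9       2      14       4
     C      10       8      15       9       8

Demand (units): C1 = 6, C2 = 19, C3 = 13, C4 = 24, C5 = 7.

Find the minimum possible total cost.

Minimum total cost: 827

For any fixed open set, each market goes to its cheapest open site; total = fixed + service.
{B}: C1→B 8·6=48, C2→B 9·19=171, C3→B 2·13=26, C4→B 14·24=336, C5→B 4·7=28. Service 609; fixed 218; total 827.
{A}: service 598 + fixed 439 = 1037
{A, B}: C1→A 2·6=12, C2→B 9·19=171, C3→B 2·13=26, C4→A 6·24=144, C5→B 4·7=28. Service 381; fixed 657; total 1038.
{A, B, C}: service 362 + fixed 1057 = 1419
(All 7 nonempty subsets were checked; B only is lowest.)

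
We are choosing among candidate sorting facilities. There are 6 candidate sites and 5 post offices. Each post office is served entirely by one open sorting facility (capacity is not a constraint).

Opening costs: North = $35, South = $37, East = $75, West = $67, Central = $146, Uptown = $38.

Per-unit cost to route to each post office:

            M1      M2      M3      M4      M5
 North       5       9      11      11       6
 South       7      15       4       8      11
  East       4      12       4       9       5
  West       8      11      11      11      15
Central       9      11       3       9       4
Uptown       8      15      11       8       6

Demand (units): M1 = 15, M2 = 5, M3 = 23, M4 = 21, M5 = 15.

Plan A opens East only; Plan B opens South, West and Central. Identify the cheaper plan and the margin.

Plan A: {East}: M1→East 4·15=60, M2→East 12·5=60, M3→East 4·23=92, M4→East 9·21=189, M5→East 5·15=75. Service 476; fixed 75; total 551.
Plan B: {South, West, Central}: M1→South 7·15=105, M2→West 11·5=55, M3→Central 3·23=69, M4→South 8·21=168, M5→Central 4·15=60. Service 457; fixed 250; total 707.
Difference: |551 − 707| = 156.

Plan A is cheaper by 156.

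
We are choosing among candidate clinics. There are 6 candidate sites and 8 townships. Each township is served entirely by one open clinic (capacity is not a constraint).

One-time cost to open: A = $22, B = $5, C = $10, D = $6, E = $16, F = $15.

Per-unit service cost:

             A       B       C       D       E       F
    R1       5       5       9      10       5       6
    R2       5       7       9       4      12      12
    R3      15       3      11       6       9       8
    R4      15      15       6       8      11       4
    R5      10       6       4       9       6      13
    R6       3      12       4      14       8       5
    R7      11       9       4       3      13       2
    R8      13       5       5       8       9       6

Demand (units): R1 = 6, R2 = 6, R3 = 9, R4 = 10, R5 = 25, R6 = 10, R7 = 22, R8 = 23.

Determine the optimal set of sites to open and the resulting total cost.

For any fixed open set, each township goes to its cheapest open site; total = fixed + service.
{B, C, D, F}: R1→B 5·6=30, R2→D 4·6=24, R3→B 3·9=27, R4→F 4·10=40, R5→C 4·25=100, R6→C 4·10=40, R7→F 2·22=44, R8→B 5·23=115. Service 420; fixed 36; total 456.
{A, B, C, D, F}: service 410 + fixed 58 = 468
{A, B, C, F}: service 416 + fixed 52 = 468
{A, B, C, D, E, F}: service 410 + fixed 74 = 484
No other subset beats 456.

Open B, C, D and F; minimum total cost 456.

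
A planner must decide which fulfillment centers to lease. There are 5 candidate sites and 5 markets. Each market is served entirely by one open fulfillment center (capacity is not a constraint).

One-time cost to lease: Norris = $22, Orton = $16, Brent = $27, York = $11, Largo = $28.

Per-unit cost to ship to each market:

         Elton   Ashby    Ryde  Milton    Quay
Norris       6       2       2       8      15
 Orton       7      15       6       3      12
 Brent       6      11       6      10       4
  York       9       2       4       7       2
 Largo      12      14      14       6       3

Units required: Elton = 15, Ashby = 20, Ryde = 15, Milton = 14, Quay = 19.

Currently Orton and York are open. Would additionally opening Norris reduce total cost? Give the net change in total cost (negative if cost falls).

Current service cost with {Orton, York}: 285.
Adding Norris: each market re-picks its cheapest; new service cost 240, saving 45.
Extra fixed cost: 22. Net change = 22 − 45 = -23.
(Totals: 312 → 289.)

Yes — net change −23 (cost falls by 23).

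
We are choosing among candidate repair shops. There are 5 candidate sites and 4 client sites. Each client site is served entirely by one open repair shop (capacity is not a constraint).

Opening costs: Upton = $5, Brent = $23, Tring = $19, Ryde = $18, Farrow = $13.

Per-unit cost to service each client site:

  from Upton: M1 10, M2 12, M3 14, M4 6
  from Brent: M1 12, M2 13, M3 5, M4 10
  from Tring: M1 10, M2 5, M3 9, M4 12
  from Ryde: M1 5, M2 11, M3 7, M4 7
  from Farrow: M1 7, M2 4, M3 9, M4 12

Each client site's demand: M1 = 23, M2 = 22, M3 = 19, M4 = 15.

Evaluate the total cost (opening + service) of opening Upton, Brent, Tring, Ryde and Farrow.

Total cost: 466

Each client site is assigned to its cheapest site among the open ones.
{Upton, Brent, Tring, Ryde, Farrow}: M1→Ryde 5·23=115, M2→Farrow 4·22=88, M3→Brent 5·19=95, M4→Upton 6·15=90. Service 388; fixed 78; total 466.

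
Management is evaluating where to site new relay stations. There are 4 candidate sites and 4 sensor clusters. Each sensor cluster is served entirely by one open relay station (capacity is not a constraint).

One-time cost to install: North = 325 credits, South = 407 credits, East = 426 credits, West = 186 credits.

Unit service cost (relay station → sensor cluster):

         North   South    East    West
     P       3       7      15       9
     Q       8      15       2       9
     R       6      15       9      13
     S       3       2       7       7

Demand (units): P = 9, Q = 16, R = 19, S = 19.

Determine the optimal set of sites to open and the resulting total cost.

Open North only; minimum total cost 651.

For any fixed open set, each sensor cluster goes to its cheapest open site; total = fixed + service.
{North}: P→North 3·9=27, Q→North 8·16=128, R→North 6·19=114, S→North 3·19=57. Service 326; fixed 325; total 651.
{West}: P→West 9·9=81, Q→West 9·16=144, R→West 13·19=247, S→West 7·19=133. Service 605; fixed 186; total 791.
{North, West}: service 326 + fixed 511 = 837
{North, South, East, West}: P→North 3·9=27, Q→East 2·16=32, R→North 6·19=114, S→South 2·19=38. Service 211; fixed 1344; total 1555.
No other subset beats 651.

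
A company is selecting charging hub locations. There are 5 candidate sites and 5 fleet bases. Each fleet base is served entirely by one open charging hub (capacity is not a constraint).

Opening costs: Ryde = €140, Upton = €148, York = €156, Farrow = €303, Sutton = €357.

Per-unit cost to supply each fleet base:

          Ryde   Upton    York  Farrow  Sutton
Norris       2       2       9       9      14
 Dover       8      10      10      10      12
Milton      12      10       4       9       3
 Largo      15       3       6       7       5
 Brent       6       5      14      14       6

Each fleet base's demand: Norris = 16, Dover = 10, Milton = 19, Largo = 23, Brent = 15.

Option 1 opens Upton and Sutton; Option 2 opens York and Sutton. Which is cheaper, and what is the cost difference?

Option 1: {Upton, Sutton}: Norris→Upton 2·16=32, Dover→Upton 10·10=100, Milton→Sutton 3·19=57, Largo→Upton 3·23=69, Brent→Upton 5·15=75. Service 333; fixed 505; total 838.
Option 2: {York, Sutton}: Norris→York 9·16=144, Dover→York 10·10=100, Milton→Sutton 3·19=57, Largo→Sutton 5·23=115, Brent→Sutton 6·15=90. Service 506; fixed 513; total 1019.
Difference: |838 − 1019| = 181.

Option 1 is cheaper by 181.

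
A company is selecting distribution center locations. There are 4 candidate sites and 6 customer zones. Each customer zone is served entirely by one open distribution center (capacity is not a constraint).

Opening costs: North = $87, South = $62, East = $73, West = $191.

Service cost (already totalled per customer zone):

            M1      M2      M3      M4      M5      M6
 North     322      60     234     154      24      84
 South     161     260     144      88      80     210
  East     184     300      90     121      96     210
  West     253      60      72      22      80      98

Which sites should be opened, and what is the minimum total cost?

Open North and South; minimum total cost 710.

For any fixed open set, each customer zone goes to its cheapest open site; total = fixed + service.
{North, South}: M1→South 161, M2→North 60, M3→South 144, M4→South 88, M5→North 24, M6→North 84. Service 561; fixed 149; total 710.
{North, East}: service 563 + fixed 160 = 723
{North, South, East}: service 507 + fixed 222 = 729
{North, South, East, West}: service 423 + fixed 413 = 836
No other subset beats 710.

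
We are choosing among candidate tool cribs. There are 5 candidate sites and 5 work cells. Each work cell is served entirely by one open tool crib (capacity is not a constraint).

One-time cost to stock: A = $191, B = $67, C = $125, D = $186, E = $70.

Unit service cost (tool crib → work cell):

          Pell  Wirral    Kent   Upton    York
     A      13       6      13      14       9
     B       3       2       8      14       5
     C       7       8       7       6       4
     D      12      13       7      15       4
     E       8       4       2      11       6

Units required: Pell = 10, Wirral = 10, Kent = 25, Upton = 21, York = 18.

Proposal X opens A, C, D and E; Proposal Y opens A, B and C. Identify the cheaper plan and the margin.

Proposal Y is cheaper by 124.

Proposal X: {A, C, D, E}: Pell→C 7·10=70, Wirral→E 4·10=40, Kent→E 2·25=50, Upton→C 6·21=126, York→C 4·18=72. Service 358; fixed 572; total 930.
Proposal Y: {A, B, C}: Pell→B 3·10=30, Wirral→B 2·10=20, Kent→C 7·25=175, Upton→C 6·21=126, York→C 4·18=72. Service 423; fixed 383; total 806.
Difference: |930 − 806| = 124.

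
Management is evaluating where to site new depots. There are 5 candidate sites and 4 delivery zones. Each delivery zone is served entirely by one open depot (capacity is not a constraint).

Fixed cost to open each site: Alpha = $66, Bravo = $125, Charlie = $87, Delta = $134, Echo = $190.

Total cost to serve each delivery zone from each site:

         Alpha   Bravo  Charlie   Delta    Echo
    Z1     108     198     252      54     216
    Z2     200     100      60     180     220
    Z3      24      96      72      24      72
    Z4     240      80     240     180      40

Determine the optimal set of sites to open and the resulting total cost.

For any fixed open set, each delivery zone goes to its cheapest open site; total = fixed + service.
{Alpha, Bravo}: Z1→Alpha 108, Z2→Bravo 100, Z3→Alpha 24, Z4→Bravo 80. Service 312; fixed 191; total 503.
{Bravo, Delta}: Z1→Delta 54, Z2→Bravo 100, Z3→Delta 24, Z4→Bravo 80. Service 258; fixed 259; total 517.
{Charlie, Delta}: service 318 + fixed 221 = 539
{Alpha, Bravo, Charlie, Delta, Echo}: service 178 + fixed 602 = 780
No other subset beats 503.

Open Alpha and Bravo; minimum total cost 503.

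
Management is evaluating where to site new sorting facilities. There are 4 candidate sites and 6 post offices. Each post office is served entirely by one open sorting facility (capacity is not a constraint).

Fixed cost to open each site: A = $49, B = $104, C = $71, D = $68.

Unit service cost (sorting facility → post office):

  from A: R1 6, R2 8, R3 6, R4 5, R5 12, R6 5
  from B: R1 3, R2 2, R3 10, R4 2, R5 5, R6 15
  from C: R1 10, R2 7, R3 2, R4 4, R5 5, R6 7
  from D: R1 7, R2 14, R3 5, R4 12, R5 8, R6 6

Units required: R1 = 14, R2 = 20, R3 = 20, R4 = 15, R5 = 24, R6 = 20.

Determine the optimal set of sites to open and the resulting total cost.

For any fixed open set, each post office goes to its cheapest open site; total = fixed + service.
{B, C}: R1→B 3·14=42, R2→B 2·20=40, R3→C 2·20=40, R4→B 2·15=30, R5→B 5·24=120, R6→C 7·20=140. Service 412; fixed 175; total 587.
{A, B, C}: R1→B 3·14=42, R2→B 2·20=40, R3→C 2·20=40, R4→B 2·15=30, R5→B 5·24=120, R6→A 5·20=100. Service 372; fixed 224; total 596.
{A, B}: service 452 + fixed 153 = 605
{A, B, C, D}: R1→B 3·14=42, R2→B 2·20=40, R3→C 2·20=40, R4→B 2·15=30, R5→B 5·24=120, R6→A 5·20=100. Service 372; fixed 292; total 664.
(All 15 nonempty subsets were checked; B and C is lowest.)

Open B and C; minimum total cost 587.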